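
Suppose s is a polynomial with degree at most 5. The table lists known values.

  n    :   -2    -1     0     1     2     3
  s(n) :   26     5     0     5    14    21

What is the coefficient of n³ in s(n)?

-1

First differences: -21, -5, 5, 9, 7. Second differences: 16, 10, 4, -2. Third differences: -6, -6, -6.
Level-3 differences are constant, so s has degree 3.
Fitting a degree-3 polynomial gives s(n) = -n³ + 5n² + n.
The coefficient of n³ is -1.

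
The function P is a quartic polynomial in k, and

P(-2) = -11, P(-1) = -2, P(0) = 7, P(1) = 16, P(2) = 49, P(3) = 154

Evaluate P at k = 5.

892

First differences: 9, 9, 9, 33, 105. Second differences: 0, 0, 24, 72. Third differences: 0, 24, 48. Fourth differences: 24, 24.
Level-4 differences are constant, so P has degree 4.
Fitting a degree-4 polynomial gives P(k) = k^4 + 2k³ - k² + 7k + 7.
Then P(5) = 892.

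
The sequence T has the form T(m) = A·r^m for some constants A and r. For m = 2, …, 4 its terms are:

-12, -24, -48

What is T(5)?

Consecutive ratio: -24/(-12) = 2, and -48/(-24) = 2, so r = 2.
Then A·2^2 = -12 gives A = -3, and T(m) = -3·2^m.
T(5) = -3·2^5 = -96.

-96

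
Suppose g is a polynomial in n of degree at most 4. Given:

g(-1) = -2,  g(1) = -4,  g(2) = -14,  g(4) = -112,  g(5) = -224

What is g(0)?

-4

Write g(n) = an^4 + bn³ + cn² + dn + e; the 5 given values yield a linear system in the 5 coefficients.
Solving, the leading coefficient vanishes, and g(n) = -2n³ + n² + n - 4.
The constant term is g(0) = -4.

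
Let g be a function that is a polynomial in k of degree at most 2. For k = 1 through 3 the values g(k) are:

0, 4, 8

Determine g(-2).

-12

First differences: 4, 4.
Level-1 differences are constant, so g has degree 1.
Fitting a degree-1 polynomial gives g(k) = 4k - 4.
Then g(-2) = -12.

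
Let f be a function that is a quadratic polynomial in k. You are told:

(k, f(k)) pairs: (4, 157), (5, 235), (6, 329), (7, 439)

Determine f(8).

565

First differences: 78, 94, 110. Second differences: 16, 16.
Level-2 differences are constant, so f has degree 2.
Fitting a degree-2 polynomial gives f(k) = 8k² + 6k + 5.
Then f(8) = 565.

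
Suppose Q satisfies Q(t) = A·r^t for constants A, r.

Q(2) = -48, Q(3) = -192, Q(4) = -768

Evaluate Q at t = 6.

Consecutive ratio: -192/(-48) = 4, and -768/(-192) = 4, so r = 4.
Then A·4^2 = -48 gives A = -3, and Q(t) = -3·4^t.
Q(6) = -3·4^6 = -12288.

-12288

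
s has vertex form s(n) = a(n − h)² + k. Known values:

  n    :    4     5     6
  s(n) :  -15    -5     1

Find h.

7

First differences 10, 6; second difference -4 = 2a, so a = -2.
Expanding, the n-coefficient is −2ah = 4h; matching it to the data gives h = 7, and then k = 3.
So s(n) = -2(n − 7)² + 3.
Hence h = 7.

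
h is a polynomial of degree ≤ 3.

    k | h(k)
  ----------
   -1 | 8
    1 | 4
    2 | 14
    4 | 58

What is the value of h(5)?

92

Write h(k) = ak³ + bk² + ck + d; the 4 given values yield a linear system in the 4 coefficients.
Solving, the leading coefficient vanishes, and h(k) = 4k² - 2k + 2.
Then h(5) = 92.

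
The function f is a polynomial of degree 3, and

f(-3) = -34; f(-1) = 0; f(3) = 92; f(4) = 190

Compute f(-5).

-188

Write f(m) = am³ + bm² + cm + d; the 4 given values yield a linear system in the 4 coefficients.
Solving, f(m) = 2m³ + 3m² + 3m + 2.
Then f(-5) = -188.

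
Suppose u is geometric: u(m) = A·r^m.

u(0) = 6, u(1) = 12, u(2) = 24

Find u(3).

48

Consecutive ratio: 12/6 = 2, and 24/12 = 2, so r = 2.
Then A·2^0 = 6 gives A = 6, and u(m) = 6·2^m.
u(3) = 6·2^3 = 48.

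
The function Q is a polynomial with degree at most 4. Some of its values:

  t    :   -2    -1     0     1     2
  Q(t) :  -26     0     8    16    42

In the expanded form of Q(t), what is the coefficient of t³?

First differences: 26, 8, 8, 26. Second differences: -18, 0, 18. Third differences: 18, 18.
Level-3 differences are constant, so Q has degree 3.
Fitting a degree-3 polynomial gives Q(t) = 3t³ + 5t + 8.
The coefficient of t³ is 3.

3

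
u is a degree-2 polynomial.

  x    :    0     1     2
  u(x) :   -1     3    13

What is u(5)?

79

Write u(x) = ax² + bx + c; the 3 given values yield a linear system in the 3 coefficients.
Solving, u(x) = 3x² + x - 1.
Then u(5) = 79.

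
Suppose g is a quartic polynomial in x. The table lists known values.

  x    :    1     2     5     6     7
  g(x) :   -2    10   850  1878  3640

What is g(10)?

16450

Write g(x) = ax^4 + bx³ + cx² + dx + e; the 5 given values yield a linear system in the 5 coefficients.
Solving, g(x) = 2x^4 - 4x³ + 5x² - 5x.
Then g(10) = 16450.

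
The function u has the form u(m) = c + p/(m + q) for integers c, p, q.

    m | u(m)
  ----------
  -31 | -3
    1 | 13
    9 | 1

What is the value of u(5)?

3

(u(m) − c)(m + q) = p for each data point; the three points give a linear system in c and q, then p follows.
Solving: c = -2, q = 1, p = 30, so u(m) = -2 + 30/(m + 1).
Then u(5) = -2 + 30/6 = 3.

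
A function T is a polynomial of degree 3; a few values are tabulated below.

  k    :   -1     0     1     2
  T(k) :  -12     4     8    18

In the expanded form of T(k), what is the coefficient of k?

7

Write T(k) = ak³ + bk² + ck + d; the 4 given values yield a linear system in the 4 coefficients.
Solving, T(k) = 3k³ - 6k² + 7k + 4.
The coefficient of k is 7.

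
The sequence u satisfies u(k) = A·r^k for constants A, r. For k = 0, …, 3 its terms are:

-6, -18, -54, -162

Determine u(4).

Consecutive ratio: -18/(-6) = 3, and -54/(-18) = 3, so r = 3.
Then A·3^0 = -6 gives A = -6, and u(k) = -6·3^k.
u(4) = -6·3^4 = -486.

-486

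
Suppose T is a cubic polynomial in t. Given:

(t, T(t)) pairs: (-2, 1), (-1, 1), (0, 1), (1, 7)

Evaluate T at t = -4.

-23

Write T(t) = at³ + bt² + ct + d; the 4 given values yield a linear system in the 4 coefficients.
Solving, T(t) = t³ + 3t² + 2t + 1.
Then T(-4) = -23.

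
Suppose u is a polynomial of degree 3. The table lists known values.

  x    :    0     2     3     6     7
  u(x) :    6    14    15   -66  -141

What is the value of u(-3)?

69

Write u(x) = ax³ + bx² + cx + d; the 5 given values yield a linear system in the 4 coefficients.
Solving, u(x) = -x³ + 4x² + 6.
Then u(-3) = 69.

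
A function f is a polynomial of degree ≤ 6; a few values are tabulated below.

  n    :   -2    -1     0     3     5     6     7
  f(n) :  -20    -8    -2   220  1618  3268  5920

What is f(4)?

682

Write f(n) = an^6 + bn^5 + cn^4 + dn³ + en² + pn + q; the 7 given values yield a linear system in the 7 coefficients.
Solving, the top 2 coefficients vanish, and f(n) = 2n^4 + 4n³ - 5n² - n - 2.
Then f(4) = 682.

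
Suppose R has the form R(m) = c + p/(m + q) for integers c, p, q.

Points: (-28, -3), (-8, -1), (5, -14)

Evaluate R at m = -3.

2

(R(m) − c)(m + q) = p for each data point; the three points give a linear system in c and q, then p follows.
Solving: c = -4, q = -2, p = -30, so R(m) = -4 − 30/(m − 2).
Then R(-3) = -4 − 30/(-5) = 2.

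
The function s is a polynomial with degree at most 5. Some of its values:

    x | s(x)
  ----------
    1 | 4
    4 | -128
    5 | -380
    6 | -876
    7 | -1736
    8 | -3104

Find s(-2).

-44

Write s(x) = ax^5 + bx^4 + cx³ + dx² + ex + p; the 6 given values yield a linear system in the 6 coefficients.
Solving, the leading coefficient vanishes, and s(x) = -x^4 + 2x³ - x² + 4x.
Then s(-2) = -44.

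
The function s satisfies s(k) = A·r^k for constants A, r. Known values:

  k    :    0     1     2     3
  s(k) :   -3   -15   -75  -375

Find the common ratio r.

5

Consecutive ratio: -15/(-3) = 5, and -75/(-15) = 5, so r = 5.
Then A·5^0 = -3 gives A = -3, and s(k) = -3·5^k.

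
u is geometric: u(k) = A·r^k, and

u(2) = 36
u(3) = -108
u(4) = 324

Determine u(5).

-972

Consecutive ratio: -108/36 = -3, and 324/(-108) = -3, so r = -3.
Then A·(-3)^2 = 36 gives A = 4, and u(k) = 4·(-3)^k.
u(5) = 4·(-3)^5 = -972.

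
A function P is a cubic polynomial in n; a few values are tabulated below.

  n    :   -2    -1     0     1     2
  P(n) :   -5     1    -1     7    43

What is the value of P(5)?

Write P(n) = an³ + bn² + cn + d; the 5 given values yield a linear system in the 4 coefficients.
Solving, P(n) = 3n³ + 5n² - 1.
Then P(5) = 499.

499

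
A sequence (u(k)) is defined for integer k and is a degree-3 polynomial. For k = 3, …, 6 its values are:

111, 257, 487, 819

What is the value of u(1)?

-1

Write u(k) = ak³ + bk² + ck + d; the 4 given values yield a linear system in the 4 coefficients.
Solving, u(k) = 3k³ + 6k² - 7k - 3.
Then u(1) = -1.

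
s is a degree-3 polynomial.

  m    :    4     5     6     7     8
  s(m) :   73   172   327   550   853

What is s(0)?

-3

First differences: 99, 155, 223, 303. Second differences: 56, 68, 80. Third differences: 12, 12.
Level-3 differences are constant, so s has degree 3.
Fitting a degree-3 polynomial gives s(m) = 2m³ - 2m² - 5m - 3.
The constant term is s(0) = -3.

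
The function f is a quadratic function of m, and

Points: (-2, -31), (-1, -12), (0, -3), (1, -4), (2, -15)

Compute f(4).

-67

First differences: 19, 9, -1, -11. Second differences: -10, -10, -10.
Level-2 differences are constant, so f has degree 2.
Fitting a degree-2 polynomial gives f(m) = -5m² + 4m - 3.
Then f(4) = -67.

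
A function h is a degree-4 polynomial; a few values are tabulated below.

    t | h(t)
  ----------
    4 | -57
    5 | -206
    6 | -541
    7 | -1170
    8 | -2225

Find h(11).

-9626

Write h(t) = at^4 + bt³ + ct² + dt + e; the 5 given values yield a linear system in the 5 coefficients.
Solving, h(t) = -t^4 + 4t³ - 2t² - 6t - 1.
Then h(11) = -9626.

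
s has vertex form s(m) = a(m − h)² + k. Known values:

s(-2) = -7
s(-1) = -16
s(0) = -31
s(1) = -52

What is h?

First differences -9, -15, -21; second difference -6 = 2a, so a = -3.
Expanding, the m-coefficient is −2ah = 6h; matching it to the data gives h = -3, and then k = -4.
So s(m) = -3(m + 3)² − 4.
Hence h = -3.

-3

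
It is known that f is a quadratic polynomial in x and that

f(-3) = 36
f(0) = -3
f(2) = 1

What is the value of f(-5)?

Write f(x) = ax² + bx + c; the 3 given values yield a linear system in the 3 coefficients.
Solving, f(x) = 3x² - 4x - 3.
Then f(-5) = 92.

92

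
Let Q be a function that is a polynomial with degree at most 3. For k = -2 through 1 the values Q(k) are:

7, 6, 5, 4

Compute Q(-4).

First differences: -1, -1, -1.
Level-1 differences are constant, so Q has degree 1.
Fitting a degree-1 polynomial gives Q(k) = -k + 5.
Then Q(-4) = 9.

9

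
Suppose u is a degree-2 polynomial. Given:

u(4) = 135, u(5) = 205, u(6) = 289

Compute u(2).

Write u(m) = am² + bm + c; the 3 given values yield a linear system in the 3 coefficients.
Solving, u(m) = 7m² + 7m - 5.
Then u(2) = 37.

37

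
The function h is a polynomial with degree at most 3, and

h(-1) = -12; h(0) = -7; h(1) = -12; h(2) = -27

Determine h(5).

Write h(m) = am³ + bm² + cm + d; the 4 given values yield a linear system in the 4 coefficients.
Solving, the leading coefficient vanishes, and h(m) = -5m² - 7.
Then h(5) = -132.

-132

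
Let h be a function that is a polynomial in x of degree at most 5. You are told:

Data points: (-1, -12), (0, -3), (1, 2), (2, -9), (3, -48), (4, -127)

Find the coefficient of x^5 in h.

First differences: 9, 5, -11, -39, -79. Second differences: -4, -16, -28, -40. Third differences: -12, -12, -12.
Level-3 differences are constant, so h has degree 3.
Fitting a degree-3 polynomial gives h(x) = -2x³ - 2x² + 9x - 3.
The coefficient of x^5 is 0.

0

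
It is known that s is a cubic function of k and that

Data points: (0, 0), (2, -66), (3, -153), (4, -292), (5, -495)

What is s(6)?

-774

Write s(k) = ak³ + bk² + ck + d; the 5 given values yield a linear system in the 4 coefficients.
Solving, s(k) = -2k³ - 8k² - 9k.
Then s(6) = -774.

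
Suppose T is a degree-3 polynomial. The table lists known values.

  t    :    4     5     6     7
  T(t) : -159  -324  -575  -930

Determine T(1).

0

Write T(t) = at³ + bt² + ct + d; the 4 given values yield a linear system in the 4 coefficients.
Solving, T(t) = -3t³ + 2t² + 1.
Then T(1) = 0.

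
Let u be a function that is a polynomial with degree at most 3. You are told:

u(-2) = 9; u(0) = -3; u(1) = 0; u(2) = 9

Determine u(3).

Write u(k) = ak³ + bk² + ck + d; the 4 given values yield a linear system in the 4 coefficients.
Solving, the leading coefficient vanishes, and u(k) = 3k² - 3.
Then u(3) = 24.

24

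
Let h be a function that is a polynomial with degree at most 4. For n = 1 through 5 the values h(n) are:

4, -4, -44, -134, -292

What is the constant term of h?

-2

First differences: -8, -40, -90, -158. Second differences: -32, -50, -68. Third differences: -18, -18.
Level-3 differences are constant, so h has degree 3.
Fitting a degree-3 polynomial gives h(n) = -3n³ + 2n² + 7n - 2.
The constant term is h(0) = -2.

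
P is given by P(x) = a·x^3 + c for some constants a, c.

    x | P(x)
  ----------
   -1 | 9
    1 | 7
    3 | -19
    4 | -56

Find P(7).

-335

From P(-1) = 9 and P(1) = 7: -1a + c = 9 and 1a + c = 7.
Subtracting: 2a = -2, so a = -1; then c = 9 − (-1)·(-1) = 8.
So P(x) = -1x³ + 8, and P(7) = -335.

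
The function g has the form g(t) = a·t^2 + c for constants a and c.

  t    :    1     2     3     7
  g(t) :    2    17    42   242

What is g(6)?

From g(1) = 2 and g(2) = 17: 1a + c = 2 and 4a + c = 17.
Subtracting: 3a = 15, so a = 5; then c = 2 − 5·1 = -3.
So g(t) = 5t² − 3, and g(6) = 177.

177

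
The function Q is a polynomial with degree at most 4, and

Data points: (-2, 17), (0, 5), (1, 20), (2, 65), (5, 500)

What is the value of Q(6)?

Write Q(x) = ax^4 + bx³ + cx² + dx + e; the 5 given values yield a linear system in the 5 coefficients.
Solving, the leading coefficient vanishes, and Q(x) = 2x³ + 9x² + 4x + 5.
Then Q(6) = 785.

785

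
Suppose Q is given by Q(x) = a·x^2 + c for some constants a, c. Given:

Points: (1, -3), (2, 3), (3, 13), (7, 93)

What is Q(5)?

45

From Q(1) = -3 and Q(2) = 3: 1a + c = -3 and 4a + c = 3.
Subtracting: 3a = 6, so a = 2; then c = -3 − 2·1 = -5.
So Q(x) = 2x² − 5, and Q(5) = 45.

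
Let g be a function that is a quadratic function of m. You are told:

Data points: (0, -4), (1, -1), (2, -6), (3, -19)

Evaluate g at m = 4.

-40

Write g(m) = am² + bm + c; the 4 given values yield a linear system in the 3 coefficients.
Solving, g(m) = -4m² + 7m - 4.
Then g(4) = -40.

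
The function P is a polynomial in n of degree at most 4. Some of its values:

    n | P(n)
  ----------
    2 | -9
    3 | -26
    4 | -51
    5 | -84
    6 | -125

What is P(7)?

First differences: -17, -25, -33, -41. Second differences: -8, -8, -8.
Level-2 differences are constant, so P has degree 2.
Fitting a degree-2 polynomial gives P(n) = -4n² + 3n + 1.
Then P(7) = -174.

-174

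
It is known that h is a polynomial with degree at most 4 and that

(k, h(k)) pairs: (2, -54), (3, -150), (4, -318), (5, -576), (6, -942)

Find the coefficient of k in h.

Write h(k) = ak^4 + bk³ + ck² + dk + e; the 5 given values yield a linear system in the 5 coefficients.
Solving, the leading coefficient vanishes, and h(k) = -3k³ - 9k² + 6k - 6.
The coefficient of k is 6.

6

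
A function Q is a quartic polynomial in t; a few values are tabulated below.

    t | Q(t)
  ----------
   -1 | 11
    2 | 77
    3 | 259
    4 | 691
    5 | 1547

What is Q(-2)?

49

Write Q(t) = at^4 + bt³ + ct² + dt + e; the 5 given values yield a linear system in the 5 coefficients.
Solving, Q(t) = 2t^4 + t³ + 6t² + 3t + 7.
Then Q(-2) = 49.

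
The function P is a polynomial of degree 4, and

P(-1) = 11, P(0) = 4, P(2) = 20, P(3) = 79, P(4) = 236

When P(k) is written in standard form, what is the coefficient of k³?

-1

Write P(k) = ak^4 + bk³ + ck² + dk + e; the 5 given values yield a linear system in the 5 coefficients.
Solving, P(k) = k^4 - k³ + 3k² - 2k + 4.
The coefficient of k³ is -1.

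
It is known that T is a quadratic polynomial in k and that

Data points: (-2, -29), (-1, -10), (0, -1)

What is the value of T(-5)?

Write T(k) = ak² + bk + c; the 3 given values yield a linear system in the 3 coefficients.
Solving, T(k) = -5k² + 4k - 1.
Then T(-5) = -146.

-146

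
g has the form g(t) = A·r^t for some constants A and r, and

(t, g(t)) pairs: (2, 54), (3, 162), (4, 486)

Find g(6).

Consecutive ratio: 162/54 = 3, and 486/162 = 3, so r = 3.
Then A·3^2 = 54 gives A = 6, and g(t) = 6·3^t.
g(6) = 6·3^6 = 4374.

4374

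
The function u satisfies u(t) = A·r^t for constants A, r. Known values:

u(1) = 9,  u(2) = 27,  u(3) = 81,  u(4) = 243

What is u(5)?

729

Consecutive ratio: 27/9 = 3, and 81/27 = 3, so r = 3.
Then A·3^1 = 9 gives A = 3, and u(t) = 3·3^t.
u(5) = 3·3^5 = 729.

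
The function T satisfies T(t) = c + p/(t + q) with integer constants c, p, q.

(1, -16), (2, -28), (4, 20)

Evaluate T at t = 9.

0

(T(t) − c)(t + q) = p for each data point; the three points give a linear system in c and q, then p follows.
Solving: c = -4, q = -3, p = 24, so T(t) = -4 + 24/(t − 3).
Then T(9) = -4 + 24/6 = 0.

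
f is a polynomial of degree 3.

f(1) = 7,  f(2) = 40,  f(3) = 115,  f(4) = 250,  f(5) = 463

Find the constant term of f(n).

First differences: 33, 75, 135, 213. Second differences: 42, 60, 78. Third differences: 18, 18.
Level-3 differences are constant, so f has degree 3.
Fitting a degree-3 polynomial gives f(n) = 3n³ + 3n² + 3n - 2.
The constant term is f(0) = -2.

-2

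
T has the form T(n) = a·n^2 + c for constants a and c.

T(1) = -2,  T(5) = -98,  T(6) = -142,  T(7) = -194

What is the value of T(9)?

From T(1) = -2 and T(5) = -98: 1a + c = -2 and 25a + c = -98.
Subtracting: 24a = -96, so a = -4; then c = -2 − (-4)·1 = 2.
So T(n) = -4n² + 2, and T(9) = -322.

-322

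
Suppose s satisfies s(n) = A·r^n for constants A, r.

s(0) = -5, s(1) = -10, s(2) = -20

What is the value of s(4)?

Consecutive ratio: -10/(-5) = 2, and -20/(-10) = 2, so r = 2.
Then A·2^0 = -5 gives A = -5, and s(n) = -5·2^n.
s(4) = -5·2^4 = -80.

-80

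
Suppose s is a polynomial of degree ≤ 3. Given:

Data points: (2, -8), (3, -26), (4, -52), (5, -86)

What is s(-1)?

First differences: -18, -26, -34. Second differences: -8, -8.
Level-2 differences are constant, so s has degree 2.
Fitting a degree-2 polynomial gives s(n) = -4n² + 2n + 4.
Then s(-1) = -2.

-2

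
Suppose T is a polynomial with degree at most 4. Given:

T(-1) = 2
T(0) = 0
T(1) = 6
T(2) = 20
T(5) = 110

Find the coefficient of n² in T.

Write T(n) = an^4 + bn³ + cn² + dn + e; the 5 given values yield a linear system in the 5 coefficients.
Solving, the top 2 coefficients vanish, and T(n) = 4n² + 2n.
The coefficient of n² is 4.

4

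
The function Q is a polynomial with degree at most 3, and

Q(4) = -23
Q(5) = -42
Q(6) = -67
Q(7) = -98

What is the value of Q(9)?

First differences: -19, -25, -31. Second differences: -6, -6.
Level-2 differences are constant, so Q has degree 2.
Fitting a degree-2 polynomial gives Q(t) = -3t² + 8t - 7.
Then Q(9) = -178.

-178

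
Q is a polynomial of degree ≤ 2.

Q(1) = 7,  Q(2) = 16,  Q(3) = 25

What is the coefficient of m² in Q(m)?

0

First differences: 9, 9.
Level-1 differences are constant, so Q has degree 1.
Fitting a degree-1 polynomial gives Q(m) = 9m - 2.
The coefficient of m² is 0.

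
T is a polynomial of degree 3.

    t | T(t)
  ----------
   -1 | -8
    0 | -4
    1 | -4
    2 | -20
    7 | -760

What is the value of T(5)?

Write T(t) = at³ + bt² + ct + d; the 5 given values yield a linear system in the 4 coefficients.
Solving, T(t) = -2t³ - 2t² + 4t - 4.
Then T(5) = -284.

-284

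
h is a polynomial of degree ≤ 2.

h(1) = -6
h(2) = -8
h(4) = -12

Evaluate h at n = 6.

Write h(n) = an² + bn + c; the 3 given values yield a linear system in the 3 coefficients.
Solving, the leading coefficient vanishes, and h(n) = -2n - 4.
Then h(6) = -16.

-16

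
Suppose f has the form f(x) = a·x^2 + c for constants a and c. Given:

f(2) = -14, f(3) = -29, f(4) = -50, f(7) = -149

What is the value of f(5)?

-77

From f(2) = -14 and f(3) = -29: 4a + c = -14 and 9a + c = -29.
Subtracting: 5a = -15, so a = -3; then c = -14 − (-3)·4 = -2.
So f(x) = -3x² − 2, and f(5) = -77.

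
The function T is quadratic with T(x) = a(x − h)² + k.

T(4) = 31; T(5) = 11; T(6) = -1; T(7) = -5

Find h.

7

First differences -20, -12, -4; second difference 8 = 2a, so a = 4.
Expanding, the x-coefficient is −2ah = -8h; matching it to the data gives h = 7, and then k = -5.
So T(x) = 4(x − 7)² − 5.
Hence h = 7.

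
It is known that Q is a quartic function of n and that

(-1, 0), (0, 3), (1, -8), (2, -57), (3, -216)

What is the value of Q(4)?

Write Q(n) = an^4 + bn³ + cn² + dn + e; the 5 given values yield a linear system in the 5 coefficients.
Solving, Q(n) = -2n^4 - 5n² - 4n + 3.
Then Q(4) = -605.

-605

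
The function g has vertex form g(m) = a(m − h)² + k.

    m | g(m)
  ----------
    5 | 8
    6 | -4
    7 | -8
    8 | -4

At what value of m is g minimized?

7

First differences -12, -4, 4; second difference 8 = 2a, so a = 4.
Expanding, the m-coefficient is −2ah = -8h; matching it to the data gives h = 7, and then k = -8.
So g(m) = 4(m − 7)² − 8.
Hence h = 7.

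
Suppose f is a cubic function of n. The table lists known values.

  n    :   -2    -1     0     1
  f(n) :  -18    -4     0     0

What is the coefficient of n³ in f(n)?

Write f(n) = an³ + bn² + cn + d; the 4 given values yield a linear system in the 4 coefficients.
Solving, f(n) = n³ - 2n² + n.
The coefficient of n³ is 1.

1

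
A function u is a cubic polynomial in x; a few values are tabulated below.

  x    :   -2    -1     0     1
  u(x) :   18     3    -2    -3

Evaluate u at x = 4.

-42

Write u(x) = ax³ + bx² + cx + d; the 4 given values yield a linear system in the 4 coefficients.
Solving, u(x) = -x³ + 2x² - 2x - 2.
Then u(4) = -42.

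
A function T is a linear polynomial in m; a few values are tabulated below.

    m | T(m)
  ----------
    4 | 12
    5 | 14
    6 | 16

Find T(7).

First differences: 2, 2.
Level-1 differences are constant, so T has degree 1.
Extending the table by one column gives the next first difference 2, so T(7) = 16 + 2 = 18.

18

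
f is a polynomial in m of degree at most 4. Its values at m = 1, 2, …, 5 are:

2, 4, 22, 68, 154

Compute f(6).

292

Write f(m) = am^4 + bm³ + cm² + dm + e; the 5 given values yield a linear system in the 5 coefficients.
Solving, the leading coefficient vanishes, and f(m) = 2m³ - 4m² + 4.
Then f(6) = 292.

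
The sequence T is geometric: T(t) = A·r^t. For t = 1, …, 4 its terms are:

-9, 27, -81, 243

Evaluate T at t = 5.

-729

Consecutive ratio: 27/(-9) = -3, and -81/27 = -3, so r = -3.
Then A·(-3)^1 = -9 gives A = 3, and T(t) = 3·(-3)^t.
T(5) = 3·(-3)^5 = -729.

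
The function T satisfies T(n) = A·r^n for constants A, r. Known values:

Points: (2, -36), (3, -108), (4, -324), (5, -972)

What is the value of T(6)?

-2916

Consecutive ratio: -108/(-36) = 3, and -324/(-108) = 3, so r = 3.
Then A·3^2 = -36 gives A = -4, and T(n) = -4·3^n.
T(6) = -4·3^6 = -2916.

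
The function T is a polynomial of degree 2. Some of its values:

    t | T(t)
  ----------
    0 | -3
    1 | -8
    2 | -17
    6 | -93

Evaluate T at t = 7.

Write T(t) = at² + bt + c; the 4 given values yield a linear system in the 3 coefficients.
Solving, T(t) = -2t² - 3t - 3.
Then T(7) = -122.

-122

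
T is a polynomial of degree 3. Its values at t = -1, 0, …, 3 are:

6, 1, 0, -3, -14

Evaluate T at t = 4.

-39

First differences: -5, -1, -3, -11. Second differences: 4, -2, -8. Third differences: -6, -6.
Level-3 differences are constant, so T has degree 3.
Fitting a degree-3 polynomial gives T(t) = -t³ + 2t² - 2t + 1.
Then T(4) = -39.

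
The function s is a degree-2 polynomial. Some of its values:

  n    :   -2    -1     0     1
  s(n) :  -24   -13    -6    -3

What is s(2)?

-4

First differences: 11, 7, 3. Second differences: -4, -4.
Level-2 differences are constant, so s has degree 2.
Fitting a degree-2 polynomial gives s(n) = -2n² + 5n - 6.
Then s(2) = -4.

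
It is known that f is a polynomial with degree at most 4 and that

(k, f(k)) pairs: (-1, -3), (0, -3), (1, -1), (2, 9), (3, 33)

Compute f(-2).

-7

First differences: 0, 2, 10, 24. Second differences: 2, 8, 14. Third differences: 6, 6.
Level-3 differences are constant, so f has degree 3.
Fitting a degree-3 polynomial gives f(k) = k³ + k² - 3.
Then f(-2) = -7.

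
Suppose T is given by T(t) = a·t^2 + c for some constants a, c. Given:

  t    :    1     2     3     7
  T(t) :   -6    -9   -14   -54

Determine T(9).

-86

From T(1) = -6 and T(2) = -9: 1a + c = -6 and 4a + c = -9.
Subtracting: 3a = -3, so a = -1; then c = -6 − (-1)·1 = -5.
So T(t) = -1t² − 5, and T(9) = -86.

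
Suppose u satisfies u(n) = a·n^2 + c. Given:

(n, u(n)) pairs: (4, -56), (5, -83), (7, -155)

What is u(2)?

-20

From u(4) = -56 and u(5) = -83: 16a + c = -56 and 25a + c = -83.
Subtracting: 9a = -27, so a = -3; then c = -56 − (-3)·16 = -8.
So u(n) = -3n² − 8, and u(2) = -20.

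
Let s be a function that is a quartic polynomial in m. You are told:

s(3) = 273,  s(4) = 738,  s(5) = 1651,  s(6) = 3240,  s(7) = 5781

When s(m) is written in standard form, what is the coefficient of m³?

Write s(m) = am^4 + bm³ + cm² + dm + e; the 5 given values yield a linear system in the 5 coefficients.
Solving, s(m) = 2m^4 + 2m³ + 6m² - m + 6.
The coefficient of m³ is 2.

2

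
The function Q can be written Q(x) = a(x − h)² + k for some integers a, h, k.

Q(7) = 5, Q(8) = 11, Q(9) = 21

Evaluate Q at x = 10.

First differences 6, 10; second difference 4 = 2a, so a = 2.
Expanding, the x-coefficient is −2ah = -4h; matching it to the data gives h = 6, and then k = 3.
So Q(x) = 2(x − 6)² + 3.
Q(10) = 2·4² + 3 = 35.

35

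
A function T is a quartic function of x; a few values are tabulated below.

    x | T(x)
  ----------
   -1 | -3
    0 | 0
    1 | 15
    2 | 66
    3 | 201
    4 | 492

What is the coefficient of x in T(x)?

7

First differences: 3, 15, 51, 135, 291. Second differences: 12, 36, 84, 156. Third differences: 24, 48, 72. Fourth differences: 24, 24.
Level-4 differences are constant, so T has degree 4.
Fitting a degree-4 polynomial gives T(x) = x^4 + 2x³ + 5x² + 7x.
The coefficient of x is 7.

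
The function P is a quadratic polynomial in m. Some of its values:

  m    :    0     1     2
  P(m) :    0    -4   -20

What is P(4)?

Write P(m) = am² + bm + c; the 3 given values yield a linear system in the 3 coefficients.
Solving, P(m) = -6m² + 2m.
Then P(4) = -88.

-88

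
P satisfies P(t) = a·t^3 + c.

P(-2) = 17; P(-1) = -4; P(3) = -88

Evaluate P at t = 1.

-10

From P(-2) = 17 and P(-1) = -4: -8a + c = 17 and -1a + c = -4.
Subtracting: 7a = -21, so a = -3; then c = 17 − (-3)·(-8) = -7.
So P(t) = -3t³ − 7, and P(1) = -10.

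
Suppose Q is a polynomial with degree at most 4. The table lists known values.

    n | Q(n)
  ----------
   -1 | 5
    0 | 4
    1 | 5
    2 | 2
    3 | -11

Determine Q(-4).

80

First differences: -1, 1, -3, -13. Second differences: 2, -4, -10. Third differences: -6, -6.
Level-3 differences are constant, so Q has degree 3.
Fitting a degree-3 polynomial gives Q(n) = -n³ + n² + n + 4.
Then Q(-4) = 80.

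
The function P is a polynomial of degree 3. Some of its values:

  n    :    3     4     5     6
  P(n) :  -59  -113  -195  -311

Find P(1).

-11

Write P(n) = an³ + bn² + cn + d; the 4 given values yield a linear system in the 4 coefficients.
Solving, P(n) = -n³ - 2n² - 3n - 5.
Then P(1) = -11.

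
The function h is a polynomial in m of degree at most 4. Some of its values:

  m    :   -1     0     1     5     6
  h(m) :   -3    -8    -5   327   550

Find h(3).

Write h(m) = am^4 + bm³ + cm² + dm + e; the 5 given values yield a linear system in the 5 coefficients.
Solving, the leading coefficient vanishes, and h(m) = 2m³ + 4m² - 3m - 8.
Then h(3) = 73.

73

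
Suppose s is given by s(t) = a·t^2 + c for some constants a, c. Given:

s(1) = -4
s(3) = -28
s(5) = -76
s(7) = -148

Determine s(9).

-244

From s(1) = -4 and s(3) = -28: 1a + c = -4 and 9a + c = -28.
Subtracting: 8a = -24, so a = -3; then c = -4 − (-3)·1 = -1.
So s(t) = -3t² − 1, and s(9) = -244.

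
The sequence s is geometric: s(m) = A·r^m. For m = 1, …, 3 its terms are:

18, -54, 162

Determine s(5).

Consecutive ratio: -54/18 = -3, and 162/(-54) = -3, so r = -3.
Then A·(-3)^1 = 18 gives A = -6, and s(m) = -6·(-3)^m.
s(5) = -6·(-3)^5 = 1458.

1458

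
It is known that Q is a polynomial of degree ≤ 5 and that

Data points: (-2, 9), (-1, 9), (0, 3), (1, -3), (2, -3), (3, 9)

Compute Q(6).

177

Write Q(m) = am^5 + bm^4 + cm³ + dm² + em + p; the 6 given values yield a linear system in the 6 coefficients.
Solving, the top 2 coefficients vanish, and Q(m) = m³ - 7m + 3.
Then Q(6) = 177.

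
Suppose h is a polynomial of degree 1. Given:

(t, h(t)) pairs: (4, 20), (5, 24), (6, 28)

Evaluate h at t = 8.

36

First differences: 4, 4.
Level-1 differences are constant, so h has degree 1.
Fitting a degree-1 polynomial gives h(t) = 4t + 4.
Then h(8) = 36.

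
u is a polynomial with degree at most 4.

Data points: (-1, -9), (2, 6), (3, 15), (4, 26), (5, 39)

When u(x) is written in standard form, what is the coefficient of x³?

Write u(x) = ax^4 + bx³ + cx² + dx + e; the 5 given values yield a linear system in the 5 coefficients.
Solving, the top 2 coefficients vanish, and u(x) = x² + 4x - 6.
The coefficient of x³ is 0.

0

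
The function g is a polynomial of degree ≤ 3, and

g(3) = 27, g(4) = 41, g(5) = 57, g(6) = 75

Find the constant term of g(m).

-3

Write g(m) = am³ + bm² + cm + d; the 4 given values yield a linear system in the 4 coefficients.
Solving, the leading coefficient vanishes, and g(m) = m² + 7m - 3.
The constant term is g(0) = -3.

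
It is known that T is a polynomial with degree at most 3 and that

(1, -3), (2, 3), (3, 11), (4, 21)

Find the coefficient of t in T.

3

First differences: 6, 8, 10. Second differences: 2, 2.
Level-2 differences are constant, so T has degree 2.
Fitting a degree-2 polynomial gives T(t) = t² + 3t - 7.
The coefficient of t is 3.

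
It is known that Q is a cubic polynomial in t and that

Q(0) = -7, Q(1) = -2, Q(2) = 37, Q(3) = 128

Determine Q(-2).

13

Write Q(t) = at³ + bt² + ct + d; the 4 given values yield a linear system in the 4 coefficients.
Solving, Q(t) = 3t³ + 8t² - 6t - 7.
Then Q(-2) = 13.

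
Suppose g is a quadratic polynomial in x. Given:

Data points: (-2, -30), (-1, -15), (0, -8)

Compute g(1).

Write g(x) = ax² + bx + c; the 3 given values yield a linear system in the 3 coefficients.
Solving, g(x) = -4x² + 3x - 8.
Then g(1) = -9.

-9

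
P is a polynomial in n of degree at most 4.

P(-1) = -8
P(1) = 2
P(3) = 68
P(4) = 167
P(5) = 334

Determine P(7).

944

Write P(n) = an^4 + bn³ + cn² + dn + e; the 5 given values yield a linear system in the 5 coefficients.
Solving, the leading coefficient vanishes, and P(n) = 3n³ - 2n² + 2n - 1.
Then P(7) = 944.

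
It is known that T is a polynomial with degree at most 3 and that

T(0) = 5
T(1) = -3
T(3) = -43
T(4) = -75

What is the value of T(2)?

-19

Write T(t) = at³ + bt² + ct + d; the 4 given values yield a linear system in the 4 coefficients.
Solving, the leading coefficient vanishes, and T(t) = -4t² - 4t + 5.
Then T(2) = -19.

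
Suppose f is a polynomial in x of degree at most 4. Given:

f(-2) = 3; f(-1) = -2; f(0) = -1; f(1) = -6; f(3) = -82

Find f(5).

Write f(x) = ax^4 + bx³ + cx² + dx + e; the 5 given values yield a linear system in the 5 coefficients.
Solving, the leading coefficient vanishes, and f(x) = -2x³ - 3x² - 1.
Then f(5) = -326.

-326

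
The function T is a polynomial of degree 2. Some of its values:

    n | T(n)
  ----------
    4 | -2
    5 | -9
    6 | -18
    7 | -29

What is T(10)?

-74

Write T(n) = an² + bn + c; the 4 given values yield a linear system in the 3 coefficients.
Solving, T(n) = -n² + 2n + 6.
Then T(10) = -74.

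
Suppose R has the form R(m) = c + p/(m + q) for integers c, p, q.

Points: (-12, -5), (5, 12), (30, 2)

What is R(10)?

(R(m) − c)(m + q) = p for each data point; the three points give a linear system in c and q, then p follows.
Solving: c = 0, q = 0, p = 60, so R(m) = 60/(m + 0).
Then R(10) = 0 + 60/10 = 6.

6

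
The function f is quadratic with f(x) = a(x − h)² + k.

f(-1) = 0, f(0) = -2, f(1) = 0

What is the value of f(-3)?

16

First differences -2, 2; second difference 4 = 2a, so a = 2.
Expanding, the x-coefficient is −2ah = -4h; matching it to the data gives h = 0, and then k = -2.
So f(x) = 2(x + 0)² − 2.
f(-3) = 2·(-3)² − 2 = 16.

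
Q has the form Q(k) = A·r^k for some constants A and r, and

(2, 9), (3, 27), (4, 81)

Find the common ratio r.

Consecutive ratio: 27/9 = 3, and 81/27 = 3, so r = 3.
Then A·3^2 = 9 gives A = 1, and Q(k) = 1·3^k.

3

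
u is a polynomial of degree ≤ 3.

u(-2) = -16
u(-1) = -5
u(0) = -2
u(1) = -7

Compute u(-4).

First differences: 11, 3, -5. Second differences: -8, -8.
Level-2 differences are constant, so u has degree 2.
Fitting a degree-2 polynomial gives u(m) = -4m² - m - 2.
Then u(-4) = -62.

-62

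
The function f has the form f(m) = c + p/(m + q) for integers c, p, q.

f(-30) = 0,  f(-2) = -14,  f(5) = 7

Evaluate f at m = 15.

3

(f(m) − c)(m + q) = p for each data point; the three points give a linear system in c and q, then p follows.
Solving: c = 1, q = 0, p = 30, so f(m) = 1 + 30/(m + 0).
Then f(15) = 1 + 30/15 = 3.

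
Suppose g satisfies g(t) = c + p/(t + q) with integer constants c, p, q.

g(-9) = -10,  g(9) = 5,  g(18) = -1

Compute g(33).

-3

(g(t) − c)(t + q) = p for each data point; the three points give a linear system in c and q, then p follows.
Solving: c = -5, q = -3, p = 60, so g(t) = -5 + 60/(t − 3).
Then g(33) = -5 + 60/30 = -3.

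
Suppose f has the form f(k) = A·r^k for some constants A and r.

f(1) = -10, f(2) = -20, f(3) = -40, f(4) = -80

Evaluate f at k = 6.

Consecutive ratio: -20/(-10) = 2, and -40/(-20) = 2, so r = 2.
Then A·2^1 = -10 gives A = -5, and f(k) = -5·2^k.
f(6) = -5·2^6 = -320.

-320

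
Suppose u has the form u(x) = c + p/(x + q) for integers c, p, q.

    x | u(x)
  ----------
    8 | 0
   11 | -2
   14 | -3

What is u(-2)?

-15

(u(x) − c)(x + q) = p for each data point; the three points give a linear system in c and q, then p follows.
Solving: c = -6, q = -2, p = 36, so u(x) = -6 + 36/(x − 2).
Then u(-2) = -6 + 36/(-4) = -15.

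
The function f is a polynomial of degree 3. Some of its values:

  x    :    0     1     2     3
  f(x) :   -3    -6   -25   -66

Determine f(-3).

Write f(x) = ax³ + bx² + cx + d; the 4 given values yield a linear system in the 4 coefficients.
Solving, f(x) = -x³ - 5x² + 3x - 3.
Then f(-3) = -30.

-30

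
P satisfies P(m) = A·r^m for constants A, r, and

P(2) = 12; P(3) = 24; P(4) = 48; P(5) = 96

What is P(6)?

Consecutive ratio: 24/12 = 2, and 48/24 = 2, so r = 2.
Then A·2^2 = 12 gives A = 3, and P(m) = 3·2^m.
P(6) = 3·2^6 = 192.

192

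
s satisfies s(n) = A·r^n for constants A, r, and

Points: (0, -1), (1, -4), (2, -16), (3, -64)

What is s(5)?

Consecutive ratio: -4/(-1) = 4, and -16/(-4) = 4, so r = 4.
Then A·4^0 = -1 gives A = -1, and s(n) = -1·4^n.
s(5) = -1·4^5 = -1024.

-1024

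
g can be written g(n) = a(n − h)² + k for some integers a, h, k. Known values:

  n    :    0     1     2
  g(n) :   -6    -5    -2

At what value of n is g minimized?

First differences 1, 3; second difference 2 = 2a, so a = 1.
Expanding, the n-coefficient is −2ah = -2h; matching it to the data gives h = 0, and then k = -6.
So g(n) = 1(n + 0)² − 6.
Hence h = 0.

0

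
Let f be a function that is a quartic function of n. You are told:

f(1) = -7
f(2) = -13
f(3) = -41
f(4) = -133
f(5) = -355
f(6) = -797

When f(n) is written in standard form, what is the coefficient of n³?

3

First differences: -6, -28, -92, -222, -442. Second differences: -22, -64, -130, -220. Third differences: -42, -66, -90. Fourth differences: -24, -24.
Level-4 differences are constant, so f has degree 4.
Fitting a degree-4 polynomial gives f(n) = -n^4 + 3n³ - 4n² - 5.
The coefficient of n³ is 3.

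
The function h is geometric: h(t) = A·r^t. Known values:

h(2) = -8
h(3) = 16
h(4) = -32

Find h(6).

-128

Consecutive ratio: 16/(-8) = -2, and -32/16 = -2, so r = -2.
Then A·(-2)^2 = -8 gives A = -2, and h(t) = -2·(-2)^t.
h(6) = -2·(-2)^6 = -128.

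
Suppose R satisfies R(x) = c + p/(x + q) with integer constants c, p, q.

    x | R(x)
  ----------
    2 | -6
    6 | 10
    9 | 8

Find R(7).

9

(R(x) − c)(x + q) = p for each data point; the three points give a linear system in c and q, then p follows.
Solving: c = 6, q = -3, p = 12, so R(x) = 6 + 12/(x − 3).
Then R(7) = 6 + 12/4 = 9.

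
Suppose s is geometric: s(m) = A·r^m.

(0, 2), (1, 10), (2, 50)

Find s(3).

Consecutive ratio: 10/2 = 5, and 50/10 = 5, so r = 5.
Then A·5^0 = 2 gives A = 2, and s(m) = 2·5^m.
s(3) = 2·5^3 = 250.

250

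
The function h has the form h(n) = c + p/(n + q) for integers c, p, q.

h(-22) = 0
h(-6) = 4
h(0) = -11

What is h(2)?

-6

(h(n) − c)(n + q) = p for each data point; the three points give a linear system in c and q, then p follows.
Solving: c = -1, q = 2, p = -20, so h(n) = -1 − 20/(n + 2).
Then h(2) = -1 − 20/4 = -6.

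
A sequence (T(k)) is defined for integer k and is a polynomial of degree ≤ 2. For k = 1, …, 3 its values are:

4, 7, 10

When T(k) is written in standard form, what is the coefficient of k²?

0

First differences: 3, 3.
Level-1 differences are constant, so T has degree 1.
Fitting a degree-1 polynomial gives T(k) = 3k + 1.
The coefficient of k² is 0.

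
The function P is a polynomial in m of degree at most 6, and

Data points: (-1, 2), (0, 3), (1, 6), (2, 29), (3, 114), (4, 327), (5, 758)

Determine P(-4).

191

First differences: 1, 3, 23, 85, 213, 431. Second differences: 2, 20, 62, 128, 218. Third differences: 18, 42, 66, 90. Fourth differences: 24, 24, 24.
Level-4 differences are constant, so P has degree 4.
Fitting a degree-4 polynomial gives P(m) = m^4 + m³ + m + 3.
Then P(-4) = 191.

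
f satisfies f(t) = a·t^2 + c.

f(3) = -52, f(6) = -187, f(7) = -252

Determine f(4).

-87

From f(3) = -52 and f(6) = -187: 9a + c = -52 and 36a + c = -187.
Subtracting: 27a = -135, so a = -5; then c = -52 − (-5)·9 = -7.
So f(t) = -5t² − 7, and f(4) = -87.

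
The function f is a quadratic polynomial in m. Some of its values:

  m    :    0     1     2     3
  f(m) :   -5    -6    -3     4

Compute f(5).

Write f(m) = am² + bm + c; the 4 given values yield a linear system in the 3 coefficients.
Solving, f(m) = 2m² - 3m - 5.
Then f(5) = 30.

30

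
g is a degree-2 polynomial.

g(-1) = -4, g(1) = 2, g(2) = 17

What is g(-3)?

Write g(m) = am² + bm + c; the 3 given values yield a linear system in the 3 coefficients.
Solving, g(m) = 4m² + 3m - 5.
Then g(-3) = 22.

22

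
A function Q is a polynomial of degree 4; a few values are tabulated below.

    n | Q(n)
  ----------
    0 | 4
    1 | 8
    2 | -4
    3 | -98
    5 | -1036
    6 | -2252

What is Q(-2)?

-28

Write Q(n) = an^4 + bn³ + cn² + dn + e; the 6 given values yield a linear system in the 5 coefficients.
Solving, Q(n) = -2n^4 + n³ + 3n² + 2n + 4.
Then Q(-2) = -28.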